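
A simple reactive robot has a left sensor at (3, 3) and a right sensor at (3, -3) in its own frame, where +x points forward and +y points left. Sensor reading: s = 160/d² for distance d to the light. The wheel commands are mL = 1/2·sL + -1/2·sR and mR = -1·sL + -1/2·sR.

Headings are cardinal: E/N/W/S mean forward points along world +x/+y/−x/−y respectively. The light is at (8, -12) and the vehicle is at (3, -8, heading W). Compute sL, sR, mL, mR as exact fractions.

left sensor world pos  = (0, -11); dL² = 65
right sensor world pos = (0, -5); dR² = 113
sL = 160/65 = 32/13
sR = 160/113 = 160/113
mL = 1/2·sL + -1/2·sR = 768/1469
mR = -1·sL + -1/2·sR = -4656/1469

32/13 160/113 768/1469 -4656/1469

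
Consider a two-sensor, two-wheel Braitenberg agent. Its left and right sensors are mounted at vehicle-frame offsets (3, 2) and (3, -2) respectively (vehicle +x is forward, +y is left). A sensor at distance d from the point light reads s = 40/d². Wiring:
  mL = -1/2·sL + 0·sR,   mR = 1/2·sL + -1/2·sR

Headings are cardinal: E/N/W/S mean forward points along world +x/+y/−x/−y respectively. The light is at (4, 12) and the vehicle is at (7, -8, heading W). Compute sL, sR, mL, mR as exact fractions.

10/121 10/81 -5/121 -200/9801

left sensor world pos  = (4, -10); dL² = 484
right sensor world pos = (4, -6); dR² = 324
sL = 40/484 = 10/121
sR = 40/324 = 10/81
mL = -1/2·sL + 0·sR = -5/121
mR = 1/2·sL + -1/2·sR = -200/9801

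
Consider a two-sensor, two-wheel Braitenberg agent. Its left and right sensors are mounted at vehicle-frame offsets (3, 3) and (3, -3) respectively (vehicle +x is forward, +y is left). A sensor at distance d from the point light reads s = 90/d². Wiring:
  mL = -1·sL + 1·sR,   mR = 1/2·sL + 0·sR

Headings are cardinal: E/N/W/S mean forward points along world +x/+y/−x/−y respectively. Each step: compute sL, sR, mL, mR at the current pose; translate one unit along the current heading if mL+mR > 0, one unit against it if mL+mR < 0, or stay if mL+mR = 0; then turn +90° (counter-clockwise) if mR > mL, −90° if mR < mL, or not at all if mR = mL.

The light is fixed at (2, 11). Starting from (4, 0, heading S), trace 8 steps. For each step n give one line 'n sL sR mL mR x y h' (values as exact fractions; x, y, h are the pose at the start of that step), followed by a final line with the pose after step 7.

0 90/221 90/197 2160/43537 45/221 4 0 S
1 45/53 9/25 -648/1325 45/106 4 -1 E
2 18/17 90/97 -216/1649 9/17 3 -1 N
3 9/20 45/34 297/340 9/40 3 0 W
4 90/73 90/73 0 45/73 2 0 N
5 45/89 45/29 2700/2581 45/178 2 1 W
6 18/13 90/53 216/689 9/13 1 1 N
7 9/16 45/26 243/208 9/32 1 2 W
final 0 2 N

n=0: pose=(4,0,S); sL=90/221, sR=90/197; mL=2160/43537, mR=45/221; mL+mR=11025/43537 → advance +1; mR−mL=6705/43537 → turn +1·90°
n=1: pose=(4,-1,E); sL=45/53, sR=9/25; mL=-648/1325, mR=45/106; mL+mR=-171/2650 → advance -1; mR−mL=2421/2650 → turn +1·90°
n=2: pose=(3,-1,N); sL=18/17, sR=90/97; mL=-216/1649, mR=9/17; mL+mR=657/1649 → advance +1; mR−mL=1089/1649 → turn +1·90°
n=3: pose=(3,0,W); sL=9/20, sR=45/34; mL=297/340, mR=9/40; mL+mR=747/680 → advance +1; mR−mL=-441/680 → turn -1·90°
n=4: pose=(2,0,N); sL=90/73, sR=90/73; mL=0, mR=45/73; mL+mR=45/73 → advance +1; mR−mL=45/73 → turn +1·90°
n=5: pose=(2,1,W); sL=45/89, sR=45/29; mL=2700/2581, mR=45/178; mL+mR=6705/5162 → advance +1; mR−mL=-4095/5162 → turn -1·90°
n=6: pose=(1,1,N); sL=18/13, sR=90/53; mL=216/689, mR=9/13; mL+mR=693/689 → advance +1; mR−mL=261/689 → turn +1·90°
n=7: pose=(1,2,W); sL=9/16, sR=45/26; mL=243/208, mR=9/32; mL+mR=603/416 → advance +1; mR−mL=-369/416 → turn -1·90°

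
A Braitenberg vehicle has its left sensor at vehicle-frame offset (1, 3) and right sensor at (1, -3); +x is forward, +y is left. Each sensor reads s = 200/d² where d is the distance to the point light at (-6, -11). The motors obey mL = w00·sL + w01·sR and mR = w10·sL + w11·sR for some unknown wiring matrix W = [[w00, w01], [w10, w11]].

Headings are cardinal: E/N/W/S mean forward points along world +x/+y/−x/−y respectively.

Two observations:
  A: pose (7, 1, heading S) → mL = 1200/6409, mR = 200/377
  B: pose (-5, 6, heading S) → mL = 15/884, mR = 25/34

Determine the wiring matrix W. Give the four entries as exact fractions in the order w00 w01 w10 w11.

obs A: pose=(7,1,S) → sL=200/377, sR=200/221, mL=1200/6409, mR=200/377
obs B: pose=(-5,6,S) → sL=25/34, sR=10/13, mL=15/884, mR=25/34
sensor matrix S = [[200/377, 200/221], [25/34, 10/13]]; det S = -364500/1416389
solve [mL_A; mL_B] = S·[w00; w01] and [mR_A; mR_B] = S·[w10; w11]:
  w00 = -1/2, w01 = 1/2, w10 = 1, w11 = 0

-1/2 1/2 1 0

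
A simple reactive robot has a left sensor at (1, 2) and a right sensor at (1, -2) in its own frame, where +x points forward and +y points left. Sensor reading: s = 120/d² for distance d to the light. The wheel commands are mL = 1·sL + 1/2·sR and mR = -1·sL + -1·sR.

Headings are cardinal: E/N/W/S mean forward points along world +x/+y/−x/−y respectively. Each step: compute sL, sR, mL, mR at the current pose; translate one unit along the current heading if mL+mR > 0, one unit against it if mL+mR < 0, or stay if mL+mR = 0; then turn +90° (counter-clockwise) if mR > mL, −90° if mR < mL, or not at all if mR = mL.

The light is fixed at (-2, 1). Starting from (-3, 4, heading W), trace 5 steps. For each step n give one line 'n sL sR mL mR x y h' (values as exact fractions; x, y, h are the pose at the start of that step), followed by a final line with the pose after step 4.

n=0: pose=(-3,4,W); sL=24, sR=120/29; mL=756/29, mR=-816/29; mL+mR=-60/29 → advance -1; mR−mL=-1572/29 → turn -1·90°
n=1: pose=(-2,4,N); sL=6, sR=6; mL=9, mR=-12; mL+mR=-3 → advance -1; mR−mL=-21 → turn -1·90°
n=2: pose=(-2,3,E); sL=120/17, sR=120; mL=1140/17, mR=-2160/17; mL+mR=-60 → advance -1; mR−mL=-3300/17 → turn -1·90°
n=3: pose=(-3,3,S); sL=60, sR=12; mL=66, mR=-72; mL+mR=-6 → advance -1; mR−mL=-138 → turn -1·90°
n=4: pose=(-3,4,W); sL=24, sR=120/29; mL=756/29, mR=-816/29; mL+mR=-60/29 → advance -1; mR−mL=-1572/29 → turn -1·90°

0 24 120/29 756/29 -816/29 -3 4 W
1 6 6 9 -12 -2 4 N
2 120/17 120 1140/17 -2160/17 -2 3 E
3 60 12 66 -72 -3 3 S
4 24 120/29 756/29 -816/29 -3 4 W
final -2 4 N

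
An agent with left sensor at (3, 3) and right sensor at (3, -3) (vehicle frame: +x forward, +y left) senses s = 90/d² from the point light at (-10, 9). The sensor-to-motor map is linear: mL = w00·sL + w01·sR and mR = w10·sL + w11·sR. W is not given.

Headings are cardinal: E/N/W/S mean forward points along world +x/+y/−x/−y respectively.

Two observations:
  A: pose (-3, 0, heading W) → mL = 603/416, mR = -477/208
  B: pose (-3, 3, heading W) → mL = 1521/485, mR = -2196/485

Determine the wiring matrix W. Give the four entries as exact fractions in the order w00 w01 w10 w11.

obs A: pose=(-3,0,W) → sL=9/16, sR=45/26, mL=603/416, mR=-477/208
obs B: pose=(-3,3,W) → sL=90/97, sR=18/5, mL=1521/485, mR=-2196/485
sensor matrix S = [[9/16, 45/26], [90/97, 18/5]]; det S = 21141/50440
solve [mL_A; mL_B] = S·[w00; w01] and [mR_A; mR_B] = S·[w10; w11]:
  w00 = -1/2, w01 = 1, w10 = -1, w11 = -1

-1/2 1 -1 -1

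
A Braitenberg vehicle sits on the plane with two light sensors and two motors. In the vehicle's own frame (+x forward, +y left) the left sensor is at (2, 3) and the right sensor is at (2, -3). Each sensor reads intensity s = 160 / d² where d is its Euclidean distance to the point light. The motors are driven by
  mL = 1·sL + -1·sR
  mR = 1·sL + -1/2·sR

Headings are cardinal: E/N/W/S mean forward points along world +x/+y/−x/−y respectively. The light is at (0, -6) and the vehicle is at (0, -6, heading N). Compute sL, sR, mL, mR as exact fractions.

160/13 160/13 0 80/13

left sensor world pos  = (-3, -4); dL² = 13
right sensor world pos = (3, -4); dR² = 13
sL = 160/13 = 160/13
sR = 160/13 = 160/13
mL = 1·sL + -1·sR = 0
mR = 1·sL + -1/2·sR = 80/13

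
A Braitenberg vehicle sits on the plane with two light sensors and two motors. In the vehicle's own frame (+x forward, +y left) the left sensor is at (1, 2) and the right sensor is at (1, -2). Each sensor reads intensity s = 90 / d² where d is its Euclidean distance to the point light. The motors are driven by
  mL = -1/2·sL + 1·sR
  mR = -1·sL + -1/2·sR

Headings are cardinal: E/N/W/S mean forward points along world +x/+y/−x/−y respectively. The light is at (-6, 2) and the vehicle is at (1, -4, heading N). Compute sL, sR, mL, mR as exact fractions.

left sensor world pos  = (-1, -3); dL² = 50
right sensor world pos = (3, -3); dR² = 106
sL = 90/50 = 9/5
sR = 90/106 = 45/53
mL = -1/2·sL + 1·sR = -27/530
mR = -1·sL + -1/2·sR = -1179/530

9/5 45/53 -27/530 -1179/530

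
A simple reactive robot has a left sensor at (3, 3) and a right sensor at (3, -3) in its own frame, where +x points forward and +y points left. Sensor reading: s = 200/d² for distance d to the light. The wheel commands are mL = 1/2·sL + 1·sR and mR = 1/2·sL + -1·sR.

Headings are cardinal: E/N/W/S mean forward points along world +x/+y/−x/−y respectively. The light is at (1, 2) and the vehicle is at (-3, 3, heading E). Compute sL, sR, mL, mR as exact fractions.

left sensor world pos  = (0, 6); dL² = 17
right sensor world pos = (0, 0); dR² = 5
sL = 200/17 = 200/17
sR = 200/5 = 40
mL = 1/2·sL + 1·sR = 780/17
mR = 1/2·sL + -1·sR = -580/17

200/17 40 780/17 -580/17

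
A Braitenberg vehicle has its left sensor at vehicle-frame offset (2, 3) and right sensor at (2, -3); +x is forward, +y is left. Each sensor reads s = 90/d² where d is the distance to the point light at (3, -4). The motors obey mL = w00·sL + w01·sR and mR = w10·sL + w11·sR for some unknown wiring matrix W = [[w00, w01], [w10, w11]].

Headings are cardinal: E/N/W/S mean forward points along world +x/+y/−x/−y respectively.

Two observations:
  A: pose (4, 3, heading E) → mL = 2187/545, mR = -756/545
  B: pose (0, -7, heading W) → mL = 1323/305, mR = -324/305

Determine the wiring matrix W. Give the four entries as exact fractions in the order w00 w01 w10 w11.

obs A: pose=(4,3,E) → sL=90/109, sR=18/5, mL=2187/545, mR=-756/545
obs B: pose=(0,-7,W) → sL=90/61, sR=18/5, mL=1323/305, mR=-324/305
sensor matrix S = [[90/109, 18/5], [90/61, 18/5]]; det S = -15552/6649
solve [mL_A; mL_B] = S·[w00; w01] and [mR_A; mR_B] = S·[w10; w11]:
  w00 = 1/2, w01 = 1, w10 = 1/2, w11 = -1/2

1/2 1 1/2 -1/2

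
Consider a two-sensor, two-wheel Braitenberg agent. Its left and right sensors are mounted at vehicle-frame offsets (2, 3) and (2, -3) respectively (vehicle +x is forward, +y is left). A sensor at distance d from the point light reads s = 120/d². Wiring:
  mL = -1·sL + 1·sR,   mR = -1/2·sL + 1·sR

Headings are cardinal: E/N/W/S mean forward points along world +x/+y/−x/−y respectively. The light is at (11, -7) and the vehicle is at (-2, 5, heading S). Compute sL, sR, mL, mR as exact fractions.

left sensor world pos  = (1, 3); dL² = 200
right sensor world pos = (-5, 3); dR² = 356
sL = 120/200 = 3/5
sR = 120/356 = 30/89
mL = -1·sL + 1·sR = -117/445
mR = -1/2·sL + 1·sR = 33/890

3/5 30/89 -117/445 33/890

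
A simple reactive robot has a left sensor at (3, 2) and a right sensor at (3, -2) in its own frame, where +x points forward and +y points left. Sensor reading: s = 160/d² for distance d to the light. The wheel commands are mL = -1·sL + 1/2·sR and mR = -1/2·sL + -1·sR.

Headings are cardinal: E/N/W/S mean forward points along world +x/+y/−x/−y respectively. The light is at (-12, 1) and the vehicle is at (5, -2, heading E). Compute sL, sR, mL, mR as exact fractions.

160/401 32/85 -7184/34085 -19632/34085

left sensor world pos  = (8, 0); dL² = 401
right sensor world pos = (8, -4); dR² = 425
sL = 160/401 = 160/401
sR = 160/425 = 32/85
mL = -1·sL + 1/2·sR = -7184/34085
mR = -1/2·sL + -1·sR = -19632/34085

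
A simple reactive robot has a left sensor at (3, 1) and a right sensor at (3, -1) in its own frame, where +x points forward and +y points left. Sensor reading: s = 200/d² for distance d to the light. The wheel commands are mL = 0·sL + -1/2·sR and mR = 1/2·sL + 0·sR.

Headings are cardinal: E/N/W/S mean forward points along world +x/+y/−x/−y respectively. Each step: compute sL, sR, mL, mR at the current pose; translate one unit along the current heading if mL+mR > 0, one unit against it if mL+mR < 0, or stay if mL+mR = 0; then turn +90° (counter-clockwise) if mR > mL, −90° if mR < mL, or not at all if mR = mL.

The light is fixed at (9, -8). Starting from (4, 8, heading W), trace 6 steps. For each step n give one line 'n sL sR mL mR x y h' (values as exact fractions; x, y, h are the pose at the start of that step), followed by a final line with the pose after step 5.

n=0: pose=(4,8,W); sL=200/289, sR=200/353; mL=-100/353, mR=100/289; mL+mR=6400/102017 → advance +1; mR−mL=64200/102017 → turn +1·90°
n=1: pose=(3,8,S); sL=100/97, sR=100/109; mL=-50/109, mR=50/97; mL+mR=600/10573 → advance +1; mR−mL=10300/10573 → turn +1·90°
n=2: pose=(3,7,E); sL=40/53, sR=40/41; mL=-20/41, mR=20/53; mL+mR=-240/2173 → advance -1; mR−mL=1880/2173 → turn +1·90°
n=3: pose=(2,7,N); sL=50/97, sR=5/9; mL=-5/18, mR=25/97; mL+mR=-35/1746 → advance -1; mR−mL=935/1746 → turn +1·90°
n=4: pose=(2,6,W); sL=200/269, sR=8/13; mL=-4/13, mR=100/269; mL+mR=224/3497 → advance +1; mR−mL=2376/3497 → turn +1·90°
n=5: pose=(1,6,S); sL=20/17, sR=100/101; mL=-50/101, mR=10/17; mL+mR=160/1717 → advance +1; mR−mL=1860/1717 → turn +1·90°

0 200/289 200/353 -100/353 100/289 4 8 W
1 100/97 100/109 -50/109 50/97 3 8 S
2 40/53 40/41 -20/41 20/53 3 7 E
3 50/97 5/9 -5/18 25/97 2 7 N
4 200/269 8/13 -4/13 100/269 2 6 W
5 20/17 100/101 -50/101 10/17 1 6 S
final 1 5 E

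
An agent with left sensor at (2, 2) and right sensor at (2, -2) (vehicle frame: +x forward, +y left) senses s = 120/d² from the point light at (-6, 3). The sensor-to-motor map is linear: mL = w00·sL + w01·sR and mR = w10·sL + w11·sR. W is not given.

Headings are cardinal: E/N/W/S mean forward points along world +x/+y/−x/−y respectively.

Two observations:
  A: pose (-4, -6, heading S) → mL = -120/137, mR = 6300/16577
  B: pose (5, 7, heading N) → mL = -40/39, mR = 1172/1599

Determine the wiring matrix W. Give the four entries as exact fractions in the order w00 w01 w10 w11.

-1 0 1 -1/2

obs A: pose=(-4,-6,S) → sL=120/137, sR=120/121, mL=-120/137, mR=6300/16577
obs B: pose=(5,7,N) → sL=40/39, sR=24/41, mL=-40/39, mR=1172/1599
sensor matrix S = [[120/137, 120/121], [40/39, 24/41]]; det S = -4456960/8835541
solve [mL_A; mL_B] = S·[w00; w01] and [mR_A; mR_B] = S·[w10; w11]:
  w00 = -1, w01 = 0, w10 = 1, w11 = -1/2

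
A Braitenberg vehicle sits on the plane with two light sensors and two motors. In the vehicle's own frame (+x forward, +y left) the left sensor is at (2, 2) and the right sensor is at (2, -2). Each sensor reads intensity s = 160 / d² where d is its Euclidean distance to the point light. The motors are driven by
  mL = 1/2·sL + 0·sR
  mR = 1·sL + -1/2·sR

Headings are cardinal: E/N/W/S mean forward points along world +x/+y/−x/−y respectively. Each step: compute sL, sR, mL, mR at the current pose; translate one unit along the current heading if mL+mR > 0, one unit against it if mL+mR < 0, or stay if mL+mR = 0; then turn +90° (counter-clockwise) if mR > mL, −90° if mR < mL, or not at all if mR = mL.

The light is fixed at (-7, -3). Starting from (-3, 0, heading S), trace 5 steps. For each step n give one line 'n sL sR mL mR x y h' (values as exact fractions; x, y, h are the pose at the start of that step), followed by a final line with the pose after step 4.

0 160/37 32 80/37 -432/37 -3 0 S
1 20 4 10 18 -3 1 W
2 160/29 32 80/29 -304/29 -4 1 S
3 16 16/5 8 72/5 -4 2 W
4 32/5 160/9 16/5 -112/45 -5 2 S
final -5 1 W

n=0: pose=(-3,0,S); sL=160/37, sR=32; mL=80/37, mR=-432/37; mL+mR=-352/37 → advance -1; mR−mL=-512/37 → turn -1·90°
n=1: pose=(-3,1,W); sL=20, sR=4; mL=10, mR=18; mL+mR=28 → advance +1; mR−mL=8 → turn +1·90°
n=2: pose=(-4,1,S); sL=160/29, sR=32; mL=80/29, mR=-304/29; mL+mR=-224/29 → advance -1; mR−mL=-384/29 → turn -1·90°
n=3: pose=(-4,2,W); sL=16, sR=16/5; mL=8, mR=72/5; mL+mR=112/5 → advance +1; mR−mL=32/5 → turn +1·90°
n=4: pose=(-5,2,S); sL=32/5, sR=160/9; mL=16/5, mR=-112/45; mL+mR=32/45 → advance +1; mR−mL=-256/45 → turn -1·90°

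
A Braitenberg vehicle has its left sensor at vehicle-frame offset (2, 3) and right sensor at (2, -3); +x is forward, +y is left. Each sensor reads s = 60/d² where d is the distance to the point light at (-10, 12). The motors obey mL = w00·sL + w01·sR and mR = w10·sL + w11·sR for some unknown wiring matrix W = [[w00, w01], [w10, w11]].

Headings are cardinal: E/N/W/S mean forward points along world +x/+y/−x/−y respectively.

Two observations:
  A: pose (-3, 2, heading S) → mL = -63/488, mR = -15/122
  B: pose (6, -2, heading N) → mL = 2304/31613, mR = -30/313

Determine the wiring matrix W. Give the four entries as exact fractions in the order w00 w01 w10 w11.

obs A: pose=(-3,2,S) → sL=15/61, sR=3/8, mL=-63/488, mR=-15/122
obs B: pose=(6,-2,N) → sL=60/313, sR=12/101, mL=2304/31613, mR=-30/313
sensor matrix S = [[15/61, 3/8], [60/313, 12/101]]; det S = -164565/3856786
solve [mL_A; mL_B] = S·[w00; w01] and [mR_A; mR_B] = S·[w10; w11]:
  w00 = 1, w01 = -1, w10 = -1/2, w11 = 0

1 -1 -1/2 0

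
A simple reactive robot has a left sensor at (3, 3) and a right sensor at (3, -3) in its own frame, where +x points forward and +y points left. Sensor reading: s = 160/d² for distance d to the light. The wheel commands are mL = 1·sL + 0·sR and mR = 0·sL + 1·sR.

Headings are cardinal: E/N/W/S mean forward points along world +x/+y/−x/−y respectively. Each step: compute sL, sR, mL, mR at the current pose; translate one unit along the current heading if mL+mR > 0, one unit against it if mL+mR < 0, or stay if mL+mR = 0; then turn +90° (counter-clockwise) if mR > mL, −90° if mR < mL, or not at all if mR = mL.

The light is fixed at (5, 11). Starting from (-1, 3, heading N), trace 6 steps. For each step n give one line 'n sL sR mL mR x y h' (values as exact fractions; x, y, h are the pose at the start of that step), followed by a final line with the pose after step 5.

n=0: pose=(-1,3,N); sL=80/53, sR=80/17; mL=80/53, mR=80/17; mL+mR=5600/901 → advance +1; mR−mL=2880/901 → turn +1·90°
n=1: pose=(-1,4,W); sL=160/181, sR=160/97; mL=160/181, mR=160/97; mL+mR=44480/17557 → advance +1; mR−mL=13440/17557 → turn +1·90°
n=2: pose=(-2,4,S); sL=40/29, sR=4/5; mL=40/29, mR=4/5; mL+mR=316/145 → advance +1; mR−mL=-84/145 → turn -1·90°
n=3: pose=(-2,3,W); sL=160/221, sR=32/25; mL=160/221, mR=32/25; mL+mR=11072/5525 → advance +1; mR−mL=3072/5525 → turn +1·90°
n=4: pose=(-3,3,S); sL=80/73, sR=80/121; mL=80/73, mR=80/121; mL+mR=15520/8833 → advance +1; mR−mL=-3840/8833 → turn -1·90°
n=5: pose=(-3,2,W); sL=32/53, sR=160/157; mL=32/53, mR=160/157; mL+mR=13504/8321 → advance +1; mR−mL=3456/8321 → turn +1·90°

0 80/53 80/17 80/53 80/17 -1 3 N
1 160/181 160/97 160/181 160/97 -1 4 W
2 40/29 4/5 40/29 4/5 -2 4 S
3 160/221 32/25 160/221 32/25 -2 3 W
4 80/73 80/121 80/73 80/121 -3 3 S
5 32/53 160/157 32/53 160/157 -3 2 W
final -4 2 S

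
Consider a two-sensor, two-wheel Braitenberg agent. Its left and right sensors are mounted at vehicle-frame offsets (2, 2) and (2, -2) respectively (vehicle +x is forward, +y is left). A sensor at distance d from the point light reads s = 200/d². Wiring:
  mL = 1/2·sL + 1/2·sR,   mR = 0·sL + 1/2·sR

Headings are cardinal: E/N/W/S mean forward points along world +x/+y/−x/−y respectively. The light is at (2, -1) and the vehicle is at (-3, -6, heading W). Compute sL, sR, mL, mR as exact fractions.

100/49 100/29 3900/1421 50/29

left sensor world pos  = (-5, -8); dL² = 98
right sensor world pos = (-5, -4); dR² = 58
sL = 200/98 = 100/49
sR = 200/58 = 100/29
mL = 1/2·sL + 1/2·sR = 3900/1421
mR = 0·sL + 1/2·sR = 50/29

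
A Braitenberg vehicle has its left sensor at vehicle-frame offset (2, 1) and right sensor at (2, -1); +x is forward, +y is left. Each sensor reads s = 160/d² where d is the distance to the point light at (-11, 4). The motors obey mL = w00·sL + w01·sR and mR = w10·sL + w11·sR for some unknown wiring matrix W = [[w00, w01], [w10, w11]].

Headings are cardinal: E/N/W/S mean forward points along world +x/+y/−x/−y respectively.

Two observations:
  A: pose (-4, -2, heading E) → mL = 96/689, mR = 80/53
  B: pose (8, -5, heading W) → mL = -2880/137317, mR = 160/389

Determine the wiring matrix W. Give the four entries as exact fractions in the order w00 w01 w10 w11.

1/2 -1/2 1 0

obs A: pose=(-4,-2,E) → sL=80/53, sR=16/13, mL=96/689, mR=80/53
obs B: pose=(8,-5,W) → sL=160/389, sR=160/353, mL=-2880/137317, mR=160/389
sensor matrix S = [[80/53, 16/13], [160/389, 160/353]]; det S = 16834560/94611413
solve [mL_A; mL_B] = S·[w00; w01] and [mR_A; mR_B] = S·[w10; w11]:
  w00 = 1/2, w01 = -1/2, w10 = 1, w11 = 0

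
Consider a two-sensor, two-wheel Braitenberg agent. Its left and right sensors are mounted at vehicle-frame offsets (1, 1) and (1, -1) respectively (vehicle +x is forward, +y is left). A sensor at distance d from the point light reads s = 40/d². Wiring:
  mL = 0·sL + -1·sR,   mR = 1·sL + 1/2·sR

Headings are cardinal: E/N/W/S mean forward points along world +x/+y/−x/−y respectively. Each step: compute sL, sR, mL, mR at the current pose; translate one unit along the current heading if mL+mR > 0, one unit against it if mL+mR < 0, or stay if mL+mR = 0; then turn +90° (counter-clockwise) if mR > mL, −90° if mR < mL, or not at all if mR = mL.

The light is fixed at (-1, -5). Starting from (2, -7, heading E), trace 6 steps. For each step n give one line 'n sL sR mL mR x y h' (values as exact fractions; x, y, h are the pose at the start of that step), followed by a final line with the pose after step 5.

n=0: pose=(2,-7,E); sL=40/17, sR=8/5; mL=-8/5, mR=268/85; mL+mR=132/85 → advance +1; mR−mL=404/85 → turn +1·90°
n=1: pose=(3,-7,N); sL=4, sR=20/13; mL=-20/13, mR=62/13; mL+mR=42/13 → advance +1; mR−mL=82/13 → turn +1·90°
n=2: pose=(3,-6,W); sL=40/13, sR=40/9; mL=-40/9, mR=620/117; mL+mR=100/117 → advance +1; mR−mL=380/39 → turn +1·90°
n=3: pose=(2,-6,S); sL=2, sR=5; mL=-5, mR=9/2; mL+mR=-1/2 → advance -1; mR−mL=19/2 → turn +1·90°
n=4: pose=(2,-5,E); sL=40/17, sR=40/17; mL=-40/17, mR=60/17; mL+mR=20/17 → advance +1; mR−mL=100/17 → turn +1·90°
n=5: pose=(3,-5,N); sL=4, sR=20/13; mL=-20/13, mR=62/13; mL+mR=42/13 → advance +1; mR−mL=82/13 → turn +1·90°

0 40/17 8/5 -8/5 268/85 2 -7 E
1 4 20/13 -20/13 62/13 3 -7 N
2 40/13 40/9 -40/9 620/117 3 -6 W
3 2 5 -5 9/2 2 -6 S
4 40/17 40/17 -40/17 60/17 2 -5 E
5 4 20/13 -20/13 62/13 3 -5 N
final 3 -4 W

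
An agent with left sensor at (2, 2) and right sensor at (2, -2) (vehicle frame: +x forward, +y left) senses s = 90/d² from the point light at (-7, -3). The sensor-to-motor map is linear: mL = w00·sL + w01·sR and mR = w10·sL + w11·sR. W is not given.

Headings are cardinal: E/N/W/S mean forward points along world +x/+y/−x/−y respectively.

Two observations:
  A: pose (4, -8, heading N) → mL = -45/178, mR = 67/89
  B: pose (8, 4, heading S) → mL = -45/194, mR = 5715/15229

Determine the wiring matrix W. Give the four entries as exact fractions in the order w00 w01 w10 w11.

obs A: pose=(4,-8,N) → sL=1, sR=45/89, mL=-45/178, mR=67/89
obs B: pose=(8,4,S) → sL=45/157, sR=45/97, mL=-45/194, mR=5715/15229
sensor matrix S = [[1, 45/89], [45/157, 45/97]]; det S = 432360/1355381
solve [mL_A; mL_B] = S·[w00; w01] and [mR_A; mR_B] = S·[w10; w11]:
  w00 = 0, w01 = -1/2, w10 = 1/2, w11 = 1/2

0 -1/2 1/2 1/2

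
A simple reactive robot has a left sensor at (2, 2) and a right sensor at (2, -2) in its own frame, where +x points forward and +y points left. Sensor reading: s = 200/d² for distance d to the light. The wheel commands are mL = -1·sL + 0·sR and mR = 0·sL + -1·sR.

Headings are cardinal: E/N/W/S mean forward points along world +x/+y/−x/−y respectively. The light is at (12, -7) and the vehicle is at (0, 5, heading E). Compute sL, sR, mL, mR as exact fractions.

25/37 1 -25/37 -1

left sensor world pos  = (2, 7); dL² = 296
right sensor world pos = (2, 3); dR² = 200
sL = 200/296 = 25/37
sR = 200/200 = 1
mL = -1·sL + 0·sR = -25/37
mR = 0·sL + -1·sR = -1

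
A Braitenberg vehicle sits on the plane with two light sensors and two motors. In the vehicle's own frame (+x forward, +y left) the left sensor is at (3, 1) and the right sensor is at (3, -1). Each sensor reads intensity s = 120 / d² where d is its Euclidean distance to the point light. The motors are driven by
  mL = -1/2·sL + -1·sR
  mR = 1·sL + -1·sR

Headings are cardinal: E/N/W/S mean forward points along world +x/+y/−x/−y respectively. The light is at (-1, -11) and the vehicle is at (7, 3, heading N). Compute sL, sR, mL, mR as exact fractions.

left sensor world pos  = (6, 6); dL² = 338
right sensor world pos = (8, 6); dR² = 370
sL = 120/338 = 60/169
sR = 120/370 = 12/37
mL = -1/2·sL + -1·sR = -3138/6253
mR = 1·sL + -1·sR = 192/6253

60/169 12/37 -3138/6253 192/6253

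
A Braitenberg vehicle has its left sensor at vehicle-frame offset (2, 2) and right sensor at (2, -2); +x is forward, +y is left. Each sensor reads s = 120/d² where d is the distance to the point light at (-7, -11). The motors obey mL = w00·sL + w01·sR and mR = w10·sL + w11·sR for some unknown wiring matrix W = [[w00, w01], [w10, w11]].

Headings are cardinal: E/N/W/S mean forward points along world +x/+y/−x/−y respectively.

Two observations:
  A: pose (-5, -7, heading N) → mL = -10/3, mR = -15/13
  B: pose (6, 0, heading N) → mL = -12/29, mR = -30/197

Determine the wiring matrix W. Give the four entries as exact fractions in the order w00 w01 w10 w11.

obs A: pose=(-5,-7,N) → sL=10/3, sR=30/13, mL=-10/3, mR=-15/13
obs B: pose=(6,0,N) → sL=12/29, sR=60/197, mL=-12/29, mR=-30/197
sensor matrix S = [[10/3, 30/13], [12/29, 60/197]]; det S = 4480/74269
solve [mL_A; mL_B] = S·[w00; w01] and [mR_A; mR_B] = S·[w10; w11]:
  w00 = -1, w01 = 0, w10 = 0, w11 = -1/2

-1 0 0 -1/2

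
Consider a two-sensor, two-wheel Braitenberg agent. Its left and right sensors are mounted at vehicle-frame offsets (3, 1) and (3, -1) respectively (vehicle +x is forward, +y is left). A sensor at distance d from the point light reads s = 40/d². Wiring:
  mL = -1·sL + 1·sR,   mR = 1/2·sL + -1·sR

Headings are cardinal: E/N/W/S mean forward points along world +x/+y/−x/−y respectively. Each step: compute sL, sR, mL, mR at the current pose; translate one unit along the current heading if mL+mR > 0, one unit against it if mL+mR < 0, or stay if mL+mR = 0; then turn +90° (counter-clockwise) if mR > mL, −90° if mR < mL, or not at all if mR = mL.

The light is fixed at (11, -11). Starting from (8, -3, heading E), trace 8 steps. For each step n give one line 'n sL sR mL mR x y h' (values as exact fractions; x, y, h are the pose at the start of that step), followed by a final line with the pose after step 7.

n=0: pose=(8,-3,E); sL=40/81, sR=40/49; mL=1280/3969, mR=-2260/3969; mL+mR=-20/81 → advance -1; mR−mL=-1180/1323 → turn -1·90°
n=1: pose=(7,-3,S); sL=20/17, sR=4/5; mL=-32/85, mR=-18/85; mL+mR=-10/17 → advance -1; mR−mL=14/85 → turn +1·90°
n=2: pose=(7,-2,E); sL=40/101, sR=8/13; mL=288/1313, mR=-548/1313; mL+mR=-20/101 → advance -1; mR−mL=-836/1313 → turn -1·90°
n=3: pose=(6,-2,S); sL=10/13, sR=5/9; mL=-25/117, mR=-20/117; mL+mR=-5/13 → advance -1; mR−mL=5/117 → turn +1·90°
n=4: pose=(6,-1,E); sL=8/25, sR=8/17; mL=64/425, mR=-132/425; mL+mR=-4/25 → advance -1; mR−mL=-196/425 → turn -1·90°
n=5: pose=(5,-1,S); sL=20/37, sR=20/49; mL=-240/1813, mR=-250/1813; mL+mR=-10/37 → advance -1; mR−mL=-10/1813 → turn -1·90°
n=6: pose=(5,0,W); sL=40/181, sR=8/45; mL=-352/8145, mR=-548/8145; mL+mR=-20/181 → advance -1; mR−mL=-196/8145 → turn -1·90°
n=7: pose=(6,0,N); sL=5/29, sR=10/53; mL=25/1537, mR=-315/3074; mL+mR=-5/58 → advance -1; mR−mL=-365/3074 → turn -1·90°

0 40/81 40/49 1280/3969 -2260/3969 8 -3 E
1 20/17 4/5 -32/85 -18/85 7 -3 S
2 40/101 8/13 288/1313 -548/1313 7 -2 E
3 10/13 5/9 -25/117 -20/117 6 -2 S
4 8/25 8/17 64/425 -132/425 6 -1 E
5 20/37 20/49 -240/1813 -250/1813 5 -1 S
6 40/181 8/45 -352/8145 -548/8145 5 0 W
7 5/29 10/53 25/1537 -315/3074 6 0 N
final 6 -1 E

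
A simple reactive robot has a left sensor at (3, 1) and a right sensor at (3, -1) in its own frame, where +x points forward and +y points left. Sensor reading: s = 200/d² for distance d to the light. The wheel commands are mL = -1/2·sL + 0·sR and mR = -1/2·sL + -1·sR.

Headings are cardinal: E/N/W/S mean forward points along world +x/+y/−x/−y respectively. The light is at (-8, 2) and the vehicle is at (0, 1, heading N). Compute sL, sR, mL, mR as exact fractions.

left sensor world pos  = (-1, 4); dL² = 53
right sensor world pos = (1, 4); dR² = 85
sL = 200/53 = 200/53
sR = 200/85 = 40/17
mL = -1/2·sL + 0·sR = -100/53
mR = -1/2·sL + -1·sR = -3820/901

200/53 40/17 -100/53 -3820/901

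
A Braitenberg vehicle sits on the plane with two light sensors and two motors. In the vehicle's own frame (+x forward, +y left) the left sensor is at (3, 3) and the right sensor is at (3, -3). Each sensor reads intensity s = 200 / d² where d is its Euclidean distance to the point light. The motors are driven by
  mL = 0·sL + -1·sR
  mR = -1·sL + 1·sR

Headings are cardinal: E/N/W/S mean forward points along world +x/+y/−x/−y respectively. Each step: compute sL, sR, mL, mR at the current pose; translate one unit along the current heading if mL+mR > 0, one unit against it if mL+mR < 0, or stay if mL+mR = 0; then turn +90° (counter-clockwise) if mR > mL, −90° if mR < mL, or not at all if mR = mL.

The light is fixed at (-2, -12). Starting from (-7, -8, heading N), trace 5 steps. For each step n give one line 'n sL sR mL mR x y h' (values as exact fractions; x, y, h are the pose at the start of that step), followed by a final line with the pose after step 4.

0 200/113 200/53 -200/53 12000/5989 -7 -8 N
1 25/8 2 -2 -9/8 -7 -9 W
2 200 200/49 -200/49 -9600/49 -6 -9 S
3 4 100/49 -100/49 -96/49 -6 -8 W
4 200 200/37 -200/37 -7200/37 -5 -8 S
final -5 -7 W

n=0: pose=(-7,-8,N); sL=200/113, sR=200/53; mL=-200/53, mR=12000/5989; mL+mR=-200/113 → advance -1; mR−mL=34600/5989 → turn +1·90°
n=1: pose=(-7,-9,W); sL=25/8, sR=2; mL=-2, mR=-9/8; mL+mR=-25/8 → advance -1; mR−mL=7/8 → turn +1·90°
n=2: pose=(-6,-9,S); sL=200, sR=200/49; mL=-200/49, mR=-9600/49; mL+mR=-200 → advance -1; mR−mL=-9400/49 → turn -1·90°
n=3: pose=(-6,-8,W); sL=4, sR=100/49; mL=-100/49, mR=-96/49; mL+mR=-4 → advance -1; mR−mL=4/49 → turn +1·90°
n=4: pose=(-5,-8,S); sL=200, sR=200/37; mL=-200/37, mR=-7200/37; mL+mR=-200 → advance -1; mR−mL=-7000/37 → turn -1·90°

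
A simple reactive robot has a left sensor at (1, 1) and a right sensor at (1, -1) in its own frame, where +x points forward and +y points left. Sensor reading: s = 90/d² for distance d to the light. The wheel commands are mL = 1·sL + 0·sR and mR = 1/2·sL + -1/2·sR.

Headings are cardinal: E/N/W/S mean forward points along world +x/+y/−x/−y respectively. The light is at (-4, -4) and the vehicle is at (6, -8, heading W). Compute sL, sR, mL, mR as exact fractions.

45/53 1 45/53 -4/53

left sensor world pos  = (5, -9); dL² = 106
right sensor world pos = (5, -7); dR² = 90
sL = 90/106 = 45/53
sR = 90/90 = 1
mL = 1·sL + 0·sR = 45/53
mR = 1/2·sL + -1/2·sR = -4/53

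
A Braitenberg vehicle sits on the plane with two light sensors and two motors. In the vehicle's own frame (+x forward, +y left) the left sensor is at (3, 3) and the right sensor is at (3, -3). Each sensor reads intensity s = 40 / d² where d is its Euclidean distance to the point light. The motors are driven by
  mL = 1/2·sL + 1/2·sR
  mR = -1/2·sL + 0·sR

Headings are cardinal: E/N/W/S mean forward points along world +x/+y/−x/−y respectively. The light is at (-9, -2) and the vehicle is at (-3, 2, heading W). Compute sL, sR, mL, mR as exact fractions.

left sensor world pos  = (-6, -1); dL² = 10
right sensor world pos = (-6, 5); dR² = 58
sL = 40/10 = 4
sR = 40/58 = 20/29
mL = 1/2·sL + 1/2·sR = 68/29
mR = -1/2·sL + 0·sR = -2

4 20/29 68/29 -2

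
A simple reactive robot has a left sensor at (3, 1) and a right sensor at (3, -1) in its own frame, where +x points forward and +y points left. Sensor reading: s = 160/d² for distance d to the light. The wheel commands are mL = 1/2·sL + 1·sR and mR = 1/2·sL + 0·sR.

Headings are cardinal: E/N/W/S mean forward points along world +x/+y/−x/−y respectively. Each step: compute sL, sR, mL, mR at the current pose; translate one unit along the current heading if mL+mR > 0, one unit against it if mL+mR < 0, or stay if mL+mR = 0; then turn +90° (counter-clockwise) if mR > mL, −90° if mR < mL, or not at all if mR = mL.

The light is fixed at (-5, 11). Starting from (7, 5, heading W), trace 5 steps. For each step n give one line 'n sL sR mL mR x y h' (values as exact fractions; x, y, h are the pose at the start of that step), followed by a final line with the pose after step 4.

0 16/13 80/53 1464/689 8/13 7 5 W
1 160/109 160/153 29680/16677 80/109 6 5 N
2 40/53 20/29 1640/1537 20/53 6 6 E
3 160/233 32/37 10416/8621 80/233 7 6 S
4 16/13 80/53 1464/689 8/13 7 5 W
final 6 5 N

n=0: pose=(7,5,W); sL=16/13, sR=80/53; mL=1464/689, mR=8/13; mL+mR=1888/689 → advance +1; mR−mL=-80/53 → turn -1·90°
n=1: pose=(6,5,N); sL=160/109, sR=160/153; mL=29680/16677, mR=80/109; mL+mR=41920/16677 → advance +1; mR−mL=-160/153 → turn -1·90°
n=2: pose=(6,6,E); sL=40/53, sR=20/29; mL=1640/1537, mR=20/53; mL+mR=2220/1537 → advance +1; mR−mL=-20/29 → turn -1·90°
n=3: pose=(7,6,S); sL=160/233, sR=32/37; mL=10416/8621, mR=80/233; mL+mR=13376/8621 → advance +1; mR−mL=-32/37 → turn -1·90°
n=4: pose=(7,5,W); sL=16/13, sR=80/53; mL=1464/689, mR=8/13; mL+mR=1888/689 → advance +1; mR−mL=-80/53 → turn -1·90°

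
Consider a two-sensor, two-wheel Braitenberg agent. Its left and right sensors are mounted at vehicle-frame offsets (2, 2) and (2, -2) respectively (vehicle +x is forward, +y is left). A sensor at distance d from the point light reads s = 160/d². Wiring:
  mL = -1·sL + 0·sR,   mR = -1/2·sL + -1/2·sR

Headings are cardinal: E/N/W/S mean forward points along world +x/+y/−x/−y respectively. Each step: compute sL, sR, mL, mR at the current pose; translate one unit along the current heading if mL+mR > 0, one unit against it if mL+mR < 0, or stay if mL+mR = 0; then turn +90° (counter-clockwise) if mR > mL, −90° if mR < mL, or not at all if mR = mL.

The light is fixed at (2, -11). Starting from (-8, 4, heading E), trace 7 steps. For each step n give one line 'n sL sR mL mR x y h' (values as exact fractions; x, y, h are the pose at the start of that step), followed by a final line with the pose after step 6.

0 160/353 160/233 -160/353 -46880/82249 -8 4 E
1 16/25 80/169 -16/25 -2352/4225 -9 4 S
2 32/81 160/277 -32/81 -10912/22437 -9 5 E
3 20/37 20/49 -20/37 -860/1813 -10 5 S
4 160/461 32/65 -160/461 -12576/29965 -10 6 E
5 80/173 16/45 -80/173 -3184/7785 -11 6 S
6 160/521 160/377 -160/521 -71840/196417 -11 7 E
final -12 7 S

n=0: pose=(-8,4,E); sL=160/353, sR=160/233; mL=-160/353, mR=-46880/82249; mL+mR=-84160/82249 → advance -1; mR−mL=-9600/82249 → turn -1·90°
n=1: pose=(-9,4,S); sL=16/25, sR=80/169; mL=-16/25, mR=-2352/4225; mL+mR=-5056/4225 → advance -1; mR−mL=352/4225 → turn +1·90°
n=2: pose=(-9,5,E); sL=32/81, sR=160/277; mL=-32/81, mR=-10912/22437; mL+mR=-6592/7479 → advance -1; mR−mL=-2048/22437 → turn -1·90°
n=3: pose=(-10,5,S); sL=20/37, sR=20/49; mL=-20/37, mR=-860/1813; mL+mR=-1840/1813 → advance -1; mR−mL=120/1813 → turn +1·90°
n=4: pose=(-10,6,E); sL=160/461, sR=32/65; mL=-160/461, mR=-12576/29965; mL+mR=-22976/29965 → advance -1; mR−mL=-2176/29965 → turn -1·90°
n=5: pose=(-11,6,S); sL=80/173, sR=16/45; mL=-80/173, mR=-3184/7785; mL+mR=-6784/7785 → advance -1; mR−mL=416/7785 → turn +1·90°
n=6: pose=(-11,7,E); sL=160/521, sR=160/377; mL=-160/521, mR=-71840/196417; mL+mR=-132160/196417 → advance -1; mR−mL=-11520/196417 → turn -1·90°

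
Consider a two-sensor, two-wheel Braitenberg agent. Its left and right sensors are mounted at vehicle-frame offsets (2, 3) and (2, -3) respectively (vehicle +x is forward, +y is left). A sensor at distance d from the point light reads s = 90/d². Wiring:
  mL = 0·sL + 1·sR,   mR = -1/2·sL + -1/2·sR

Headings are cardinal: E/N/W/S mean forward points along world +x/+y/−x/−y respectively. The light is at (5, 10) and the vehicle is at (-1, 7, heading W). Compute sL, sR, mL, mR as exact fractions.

left sensor world pos  = (-3, 4); dL² = 100
right sensor world pos = (-3, 10); dR² = 64
sL = 90/100 = 9/10
sR = 90/64 = 45/32
mL = 0·sL + 1·sR = 45/32
mR = -1/2·sL + -1/2·sR = -369/320

9/10 45/32 45/32 -369/320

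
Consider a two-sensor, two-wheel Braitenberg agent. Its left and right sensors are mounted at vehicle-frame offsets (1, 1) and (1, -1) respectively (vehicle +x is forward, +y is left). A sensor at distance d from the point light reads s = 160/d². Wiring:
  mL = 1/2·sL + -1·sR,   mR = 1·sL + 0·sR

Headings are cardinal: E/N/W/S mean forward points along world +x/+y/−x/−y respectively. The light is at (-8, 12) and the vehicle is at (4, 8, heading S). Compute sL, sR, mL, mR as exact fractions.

left sensor world pos  = (5, 7); dL² = 194
right sensor world pos = (3, 7); dR² = 146
sL = 160/194 = 80/97
sR = 160/146 = 80/73
mL = 1/2·sL + -1·sR = -4840/7081
mR = 1·sL + 0·sR = 80/97

80/97 80/73 -4840/7081 80/97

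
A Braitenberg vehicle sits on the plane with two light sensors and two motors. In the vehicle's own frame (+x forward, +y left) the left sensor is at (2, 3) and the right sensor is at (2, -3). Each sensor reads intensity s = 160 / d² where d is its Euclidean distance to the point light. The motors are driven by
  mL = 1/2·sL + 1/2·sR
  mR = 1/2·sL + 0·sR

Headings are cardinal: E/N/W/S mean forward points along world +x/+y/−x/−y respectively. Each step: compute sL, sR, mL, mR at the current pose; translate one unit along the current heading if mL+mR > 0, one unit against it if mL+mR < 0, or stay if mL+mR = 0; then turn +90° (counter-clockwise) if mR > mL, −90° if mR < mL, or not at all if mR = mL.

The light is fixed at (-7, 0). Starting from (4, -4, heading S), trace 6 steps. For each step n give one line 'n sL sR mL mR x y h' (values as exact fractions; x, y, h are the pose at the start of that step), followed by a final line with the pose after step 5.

n=0: pose=(4,-4,S); sL=20/29, sR=8/5; mL=166/145, mR=10/29; mL+mR=216/145 → advance +1; mR−mL=-4/5 → turn -1·90°
n=1: pose=(4,-5,W); sL=32/29, sR=32/17; mL=736/493, mR=16/29; mL+mR=1008/493 → advance +1; mR−mL=-16/17 → turn -1·90°
n=2: pose=(3,-5,N); sL=80/29, sR=80/89; mL=4720/2581, mR=40/29; mL+mR=8280/2581 → advance +1; mR−mL=-40/89 → turn -1·90°
n=3: pose=(3,-4,E); sL=32/29, sR=160/193; mL=5408/5597, mR=16/29; mL+mR=8496/5597 → advance +1; mR−mL=-80/193 → turn -1·90°
n=4: pose=(4,-4,S); sL=20/29, sR=8/5; mL=166/145, mR=10/29; mL+mR=216/145 → advance +1; mR−mL=-4/5 → turn -1·90°
n=5: pose=(4,-5,W); sL=32/29, sR=32/17; mL=736/493, mR=16/29; mL+mR=1008/493 → advance +1; mR−mL=-16/17 → turn -1·90°

0 20/29 8/5 166/145 10/29 4 -4 S
1 32/29 32/17 736/493 16/29 4 -5 W
2 80/29 80/89 4720/2581 40/29 3 -5 N
3 32/29 160/193 5408/5597 16/29 3 -4 E
4 20/29 8/5 166/145 10/29 4 -4 S
5 32/29 32/17 736/493 16/29 4 -5 W
final 3 -5 N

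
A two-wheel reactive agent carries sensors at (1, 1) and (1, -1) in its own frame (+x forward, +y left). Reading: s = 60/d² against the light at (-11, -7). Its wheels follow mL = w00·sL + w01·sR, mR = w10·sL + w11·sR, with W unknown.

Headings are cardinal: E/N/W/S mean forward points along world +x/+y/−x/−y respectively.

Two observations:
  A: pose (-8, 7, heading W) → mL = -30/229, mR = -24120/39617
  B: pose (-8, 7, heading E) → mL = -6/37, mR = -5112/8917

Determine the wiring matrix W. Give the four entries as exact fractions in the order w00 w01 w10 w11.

0 -1/2 -1 -1

obs A: pose=(-8,7,W) → sL=60/173, sR=60/229, mL=-30/229, mR=-24120/39617
obs B: pose=(-8,7,E) → sL=60/241, sR=12/37, mL=-6/37, mR=-5112/8917
sensor matrix S = [[60/173, 60/229], [60/241, 12/37]]; det S = 16692480/353264789
solve [mL_A; mL_B] = S·[w00; w01] and [mR_A; mR_B] = S·[w10; w11]:
  w00 = 0, w01 = -1/2, w10 = -1, w11 = -1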